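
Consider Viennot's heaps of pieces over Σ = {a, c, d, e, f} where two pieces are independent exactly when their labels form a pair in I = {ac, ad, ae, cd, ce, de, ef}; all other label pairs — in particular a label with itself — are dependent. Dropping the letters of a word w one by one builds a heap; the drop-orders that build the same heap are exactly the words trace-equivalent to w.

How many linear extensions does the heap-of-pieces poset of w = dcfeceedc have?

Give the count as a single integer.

piece 0:d — minimal
piece 1:c — minimal
piece 2:f rests on {0:d, 1:c}
piece 3:e — minimal
piece 4:c rests on {2:f}
piece 5:e rests on {3:e}
piece 6:e rests on {5:e}
piece 7:d rests on {2:f}
piece 8:c rests on {4:c}
minimal pieces: {0:d, 1:c, 3:e}
ways to finish when only these pieces remain (= sum over removing one remaining piece with nothing left below it):
  1 left: {6}→1  {7}→1  {8}→1
  2 left: {4,8}→1  {5,6}→1  {6,7}→2  {6,8}→2  {7,8}→2
  3 left: {3,5,6}→1  {4,6,8}→3  {4,7,8}→3  {5,6,7}→3  {5,6,8}→3  {6,7,8}→6
  4 left: {2,4,7,8}→3  {3,5,6,7}→4  {3,5,6,8}→4  {4,5,6,8}→6  {4,6,7,8}→12  {5,6,7,8}→12
  5 left: {0,2,4,7,8}→3  {1,2,4,7,8}→3  {2,4,6,7,8}→15  {3,4,5,6,8}→10  {3,5,6,7,8}→20  {4,5,6,7,8}→30
  6 left: {0,1,2,4,7,8}→6  {0,2,4,6,7,8}→18  {1,2,4,6,7,8}→18  {2,4,5,6,7,8}→45  {3,4,5,6,7,8}→60
  7 left: {0,1,2,4,6,7,8}→42  {0,2,4,5,6,7,8}→63  {1,2,4,5,6,7,8}→63  {2,3,4,5,6,7,8}→105
  placing 0:d first → 168 extensions
  placing 1:c first → 168 extensions
  placing 3:e first → 168 extensions
total linear extensions = 504

504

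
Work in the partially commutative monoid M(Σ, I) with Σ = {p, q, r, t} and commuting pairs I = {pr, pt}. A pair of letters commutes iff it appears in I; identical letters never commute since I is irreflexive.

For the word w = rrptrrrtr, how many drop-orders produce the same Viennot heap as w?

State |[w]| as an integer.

0(r) covers ∅
1(r) covers 0:r
2(p) covers ∅
3(t) covers 1:r
4(r) covers 3:t
5(r) covers 4:r
6(r) covers 5:r
7(t) covers 6:r
8(r) covers 7:t
floor of heap: 0:r, 2:p
completions by unplaced set U, small U first (add the entries for U minus each lowest piece of U):
  |U|=1: {2}:1  {8}:1
  |U|=2: {2,8}:2  {7,8}:1
  |U|=3: {2,7,8}:3  {6,7,8}:1
  |U|=4: {2,6,7,8}:4  {5,6,7,8}:1
  |U|=5: {2,5,6,7,8}:5  {4,5,6,7,8}:1
  |U|=6: {2,4,5,6,7,8}:6  {3,4,5,6,7,8}:1
  |U|=7: {1,3,4,5,6,7,8}:1  {2,3,4,5,6,7,8}:7
  start at 0(r): 8
  start at 2(p): 1
sum over floor = 9

9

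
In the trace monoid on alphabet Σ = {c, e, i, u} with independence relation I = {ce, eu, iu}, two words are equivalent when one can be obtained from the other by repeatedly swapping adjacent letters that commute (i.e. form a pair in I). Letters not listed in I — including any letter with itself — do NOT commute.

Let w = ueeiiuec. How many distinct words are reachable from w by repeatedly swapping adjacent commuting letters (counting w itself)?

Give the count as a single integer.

drop 0:u onto floor
drop 1:e onto floor
drop 2:e onto {1:e}
drop 3:i onto {2:e}
drop 4:i onto {3:i}
drop 5:u onto {0:u}
drop 6:e onto {4:i}
drop 7:c onto {4:i, 5:u}
ground layer = {0:u, 1:e}
drop-orders for the pieces not yet dropped (sum over which currently-grounded one goes next):
  1 to go: {6} 1  {7} 1
  2 to go: {5,7} 1  {6,7} 2
  3 to go: {0,5,7} 1  {4,6,7} 2  {5,6,7} 3
  4 to go: {0,5,6,7} 4  {3,4,6,7} 2  {4,5,6,7} 5
  5 to go: {0,4,5,6,7} 9  {2,3,4,6,7} 2  {3,4,5,6,7} 7
  6 to go: {0,3,4,5,6,7} 16  {1,2,3,4,6,7} 2  {2,3,4,5,6,7} 9
  if 0:u drops first: 11 orders
  if 1:e drops first: 25 orders
heap linearizations: 36

36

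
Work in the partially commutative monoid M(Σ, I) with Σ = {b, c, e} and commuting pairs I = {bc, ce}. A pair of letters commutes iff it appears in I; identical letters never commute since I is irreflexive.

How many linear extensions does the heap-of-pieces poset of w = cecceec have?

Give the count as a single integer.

35

0(c) covers ∅
1(e) covers ∅
2(c) covers 0:c
3(c) covers 2:c
4(e) covers 1:e
5(e) covers 4:e
6(c) covers 3:c
floor of heap: 0:c, 1:e
completions by unplaced set U, small U first (add the entries for U minus each lowest piece of U):
  |U|=1: {5}:1  {6}:1
  |U|=2: {3,6}:1  {4,5}:1  {5,6}:2
  |U|=3: {1,4,5}:1  {2,3,6}:1  {3,5,6}:3  {4,5,6}:3
  |U|=4: {0,2,3,6}:1  {1,4,5,6}:4  {2,3,5,6}:4  {3,4,5,6}:6
  |U|=5: {0,2,3,5,6}:5  {1,3,4,5,6}:10  {2,3,4,5,6}:10
  start at 0(c): 20
  start at 1(e): 15
sum over floor = 35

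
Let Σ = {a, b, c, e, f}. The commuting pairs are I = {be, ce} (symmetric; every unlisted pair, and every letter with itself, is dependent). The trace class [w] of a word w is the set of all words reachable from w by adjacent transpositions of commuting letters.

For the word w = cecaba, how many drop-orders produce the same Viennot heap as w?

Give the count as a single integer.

3

#0=c has no predecessor
#1=e has no predecessor
#2=c depends on [0:c]
#3=a depends on [1:e, 2:c]
#4=b depends on [3:a]
#5=a depends on [4:b]
sources: [0:c, 1:e]
N(rest) = Σ N(rest − s) over sources s of rest; N(one piece) = 1:
  size 1 → [5]=1
  size 2 → [4,5]=1
  size 3 → [3,4,5]=1
  size 4 → [1,3,4,5]=1  [2,3,4,5]=1
  first=0(c) contributes 2
  first=1(e) contributes 1
|[w]| = 3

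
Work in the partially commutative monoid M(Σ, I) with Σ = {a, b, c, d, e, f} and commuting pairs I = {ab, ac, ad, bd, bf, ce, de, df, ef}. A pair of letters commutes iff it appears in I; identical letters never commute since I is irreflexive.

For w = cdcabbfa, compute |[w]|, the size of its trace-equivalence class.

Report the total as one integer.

28

piece 0:c — minimal
piece 1:d rests on {0:c}
piece 2:c rests on {1:d}
piece 3:a — minimal
piece 4:b rests on {2:c}
piece 5:b rests on {4:b}
piece 6:f rests on {2:c, 3:a}
piece 7:a rests on {6:f}
minimal pieces: {0:c, 3:a}
ways to finish when only these pieces remain (= sum over removing one remaining piece with nothing left below it):
  1 left: {5}→1  {7}→1
  2 left: {4,5}→1  {5,7}→2  {6,7}→1
  3 left: {3,6,7}→1  {4,5,7}→3  {5,6,7}→3
  4 left: {3,5,6,7}→4  {4,5,6,7}→6
  5 left: {2,4,5,6,7}→6  {3,4,5,6,7}→10
  6 left: {1,2,4,5,6,7}→6  {2,3,4,5,6,7}→16
  placing 0:c first → 22 extensions
  placing 3:a first → 6 extensions
total linear extensions = 28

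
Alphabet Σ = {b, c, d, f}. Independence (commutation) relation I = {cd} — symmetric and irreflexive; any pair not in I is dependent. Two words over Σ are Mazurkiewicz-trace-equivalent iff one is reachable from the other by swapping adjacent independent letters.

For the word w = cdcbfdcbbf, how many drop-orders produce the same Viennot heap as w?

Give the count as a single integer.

0(c) covers ∅
1(d) covers ∅
2(c) covers 0:c
3(b) covers 1:d, 2:c
4(f) covers 3:b
5(d) covers 4:f
6(c) covers 4:f
7(b) covers 5:d, 6:c
8(b) covers 7:b
9(f) covers 8:b
floor of heap: 0:c, 1:d
completions by unplaced set U, small U first (add the entries for U minus each lowest piece of U):
  |U|=1: {9}:1
  |U|=2: {8,9}:1
  |U|=3: {7,8,9}:1
  |U|=4: {5,7,8,9}:1  {6,7,8,9}:1
  |U|=5: {5,6,7,8,9}:2
  |U|=6: {4,5,6,7,8,9}:2
  |U|=7: {3,4,5,6,7,8,9}:2
  |U|=8: {1,3,4,5,6,7,8,9}:2  {2,3,4,5,6,7,8,9}:2
  start at 0(c): 4
  start at 1(d): 2
sum over floor = 6

6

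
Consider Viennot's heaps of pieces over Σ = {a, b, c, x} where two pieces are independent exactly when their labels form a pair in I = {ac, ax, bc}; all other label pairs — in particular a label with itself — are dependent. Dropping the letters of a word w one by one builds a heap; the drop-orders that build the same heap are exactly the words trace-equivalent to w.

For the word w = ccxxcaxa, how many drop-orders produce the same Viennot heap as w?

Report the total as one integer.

0(c) covers ∅
1(c) covers 0:c
2(x) covers 1:c
3(x) covers 2:x
4(c) covers 3:x
5(a) covers ∅
6(x) covers 4:c
7(a) covers 5:a
floor of heap: 0:c, 5:a
completions by unplaced set U, small U first (add the entries for U minus each lowest piece of U):
  |U|=1: {6}:1  {7}:1
  |U|=2: {4,6}:1  {5,7}:1  {6,7}:2
  |U|=3: {3,4,6}:1  {4,6,7}:3  {5,6,7}:3
  |U|=4: {2,3,4,6}:1  {3,4,6,7}:4  {4,5,6,7}:6
  |U|=5: {1,2,3,4,6}:1  {2,3,4,6,7}:5  {3,4,5,6,7}:10
  |U|=6: {0,1,2,3,4,6}:1  {1,2,3,4,6,7}:6  {2,3,4,5,6,7}:15
  start at 0(c): 21
  start at 5(a): 7
sum over floor = 28

28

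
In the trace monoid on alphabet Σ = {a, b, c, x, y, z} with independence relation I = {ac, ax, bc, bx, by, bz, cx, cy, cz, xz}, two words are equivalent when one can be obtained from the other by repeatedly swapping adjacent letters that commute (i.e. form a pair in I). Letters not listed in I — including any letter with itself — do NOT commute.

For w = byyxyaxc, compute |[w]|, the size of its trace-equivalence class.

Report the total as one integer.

0(b) covers ∅
1(y) covers ∅
2(y) covers 1:y
3(x) covers 2:y
4(y) covers 3:x
5(a) covers 0:b, 4:y
6(x) covers 4:y
7(c) covers ∅
floor of heap: 0:b, 1:y, 7:c
completions by unplaced set U, small U first (add the entries for U minus each lowest piece of U):
  |U|=1: {5}:1  {6}:1  {7}:1
  |U|=2: {0,5}:1  {5,6}:2  {5,7}:2  {6,7}:2
  |U|=3: {0,5,6}:3  {0,5,7}:3  {4,5,6}:2  {5,6,7}:6
  |U|=4: {0,4,5,6}:5  {0,5,6,7}:12  {3,4,5,6}:2  {4,5,6,7}:8
  |U|=5: {0,3,4,5,6}:7  {0,4,5,6,7}:25  {2,3,4,5,6}:2  {3,4,5,6,7}:10
  |U|=6: {0,2,3,4,5,6}:9  {0,3,4,5,6,7}:42  {1,2,3,4,5,6}:2  {2,3,4,5,6,7}:12
  start at 0(b): 14
  start at 1(y): 63
  start at 7(c): 11
sum over floor = 88

88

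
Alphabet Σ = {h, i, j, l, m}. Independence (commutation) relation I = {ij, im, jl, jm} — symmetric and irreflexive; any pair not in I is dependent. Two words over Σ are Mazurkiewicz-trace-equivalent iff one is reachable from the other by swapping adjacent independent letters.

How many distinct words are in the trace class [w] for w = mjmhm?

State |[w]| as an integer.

3

drop 0:m onto floor
drop 1:j onto floor
drop 2:m onto {0:m}
drop 3:h onto {1:j, 2:m}
drop 4:m onto {3:h}
ground layer = {0:m, 1:j}
drop-orders for the pieces not yet dropped (sum over which currently-grounded one goes next):
  1 to go: {4} 1
  2 to go: {3,4} 1
  3 to go: {1,3,4} 1  {2,3,4} 1
  if 0:m drops first: 2 orders
  if 1:j drops first: 1 orders
heap linearizations: 3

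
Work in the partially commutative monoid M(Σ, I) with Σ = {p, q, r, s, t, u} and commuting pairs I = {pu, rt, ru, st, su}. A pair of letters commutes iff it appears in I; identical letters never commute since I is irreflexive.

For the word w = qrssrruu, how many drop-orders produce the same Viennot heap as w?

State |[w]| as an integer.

#0=q has no predecessor
#1=r depends on [0:q]
#2=s depends on [1:r]
#3=s depends on [2:s]
#4=r depends on [3:s]
#5=r depends on [4:r]
#6=u depends on [0:q]
#7=u depends on [6:u]
sources: [0:q]
N(rest) = Σ N(rest − s) over sources s of rest; N(one piece) = 1:
  size 1 → [5]=1  [7]=1
  size 2 → [4,5]=1  [5,7]=2  [6,7]=1
  size 3 → [3,4,5]=1  [4,5,7]=3  [5,6,7]=3
  size 4 → [2,3,4,5]=1  [3,4,5,7]=4  [4,5,6,7]=6
  size 5 → [1,2,3,4,5]=1  [2,3,4,5,7]=5  [3,4,5,6,7]=10
  size 6 → [1,2,3,4,5,7]=6  [2,3,4,5,6,7]=15
  first=0(q) contributes 21

21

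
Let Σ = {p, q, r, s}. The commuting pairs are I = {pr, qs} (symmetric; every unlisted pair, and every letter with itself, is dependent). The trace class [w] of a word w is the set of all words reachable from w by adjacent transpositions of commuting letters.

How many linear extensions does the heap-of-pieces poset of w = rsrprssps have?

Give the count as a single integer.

piece 0:r — minimal
piece 1:s rests on {0:r}
piece 2:r rests on {1:s}
piece 3:p rests on {1:s}
piece 4:r rests on {2:r}
piece 5:s rests on {3:p, 4:r}
piece 6:s rests on {5:s}
piece 7:p rests on {6:s}
piece 8:s rests on {7:p}
minimal pieces: {0:r}
ways to finish when only these pieces remain (= sum over removing one remaining piece with nothing left below it):
  1 left: {8}→1
  2 left: {7,8}→1
  3 left: {6,7,8}→1
  4 left: {5,6,7,8}→1
  5 left: {3,5,6,7,8}→1  {4,5,6,7,8}→1
  6 left: {2,4,5,6,7,8}→1  {3,4,5,6,7,8}→2
  7 left: {2,3,4,5,6,7,8}→3
  placing 0:r first → 3 extensions

3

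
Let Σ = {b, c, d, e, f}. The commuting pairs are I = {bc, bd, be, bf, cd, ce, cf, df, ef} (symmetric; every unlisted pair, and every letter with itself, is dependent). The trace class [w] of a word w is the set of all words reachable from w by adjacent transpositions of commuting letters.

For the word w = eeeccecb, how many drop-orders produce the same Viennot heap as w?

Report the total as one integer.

0(e) covers ∅
1(e) covers 0:e
2(e) covers 1:e
3(c) covers ∅
4(c) covers 3:c
5(e) covers 2:e
6(c) covers 4:c
7(b) covers ∅
floor of heap: 0:e, 3:c, 7:b
completions by unplaced set U, small U first (add the entries for U minus each lowest piece of U):
  |U|=1: {5}:1  {6}:1  {7}:1
  |U|=2: {2,5}:1  {4,6}:1  {5,6}:2  {5,7}:2  {6,7}:2
  |U|=3: {1,2,5}:1  {2,5,6}:3  {2,5,7}:3  {3,4,6}:1  {4,5,6}:3  {4,6,7}:3  {5,6,7}:6
  |U|=4: {0,1,2,5}:1  {1,2,5,6}:4  {1,2,5,7}:4  {2,4,5,6}:6  {2,5,6,7}:12  {3,4,5,6}:4  {3,4,6,7}:4  {4,5,6,7}:12
  |U|=5: {0,1,2,5,6}:5  {0,1,2,5,7}:5  {1,2,4,5,6}:10  {1,2,5,6,7}:20  {2,3,4,5,6}:10  {2,4,5,6,7}:30  {3,4,5,6,7}:20
  |U|=6: {0,1,2,4,5,6}:15  {0,1,2,5,6,7}:30  {1,2,3,4,5,6}:20  {1,2,4,5,6,7}:60  {2,3,4,5,6,7}:60
  start at 0(e): 140
  start at 3(c): 105
  start at 7(b): 35
sum over floor = 280

280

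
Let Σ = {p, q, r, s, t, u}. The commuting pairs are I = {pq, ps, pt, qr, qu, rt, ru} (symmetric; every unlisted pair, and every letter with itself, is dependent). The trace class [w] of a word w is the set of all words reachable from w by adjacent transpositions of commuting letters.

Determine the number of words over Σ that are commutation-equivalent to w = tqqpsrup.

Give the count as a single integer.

piece 0:t — minimal
piece 1:q rests on {0:t}
piece 2:q rests on {1:q}
piece 3:p — minimal
piece 4:s rests on {2:q}
piece 5:r rests on {3:p, 4:s}
piece 6:u rests on {3:p, 4:s}
piece 7:p rests on {5:r, 6:u}
minimal pieces: {0:t, 3:p}
ways to finish when only these pieces remain (= sum over removing one remaining piece with nothing left below it):
  1 left: {7}→1
  2 left: {5,7}→1  {6,7}→1
  3 left: {5,6,7}→2
  4 left: {3,5,6,7}→2  {4,5,6,7}→2
  5 left: {2,4,5,6,7}→2  {3,4,5,6,7}→4
  6 left: {1,2,4,5,6,7}→2  {2,3,4,5,6,7}→6
  placing 0:t first → 8 extensions
  placing 3:p first → 2 extensions
total linear extensions = 10

10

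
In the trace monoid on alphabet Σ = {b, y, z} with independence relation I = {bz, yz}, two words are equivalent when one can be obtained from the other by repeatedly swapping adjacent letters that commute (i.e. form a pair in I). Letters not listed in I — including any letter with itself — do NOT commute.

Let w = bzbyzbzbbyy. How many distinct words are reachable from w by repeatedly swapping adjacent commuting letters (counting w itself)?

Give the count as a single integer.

165

0(b) covers ∅
1(z) covers ∅
2(b) covers 0:b
3(y) covers 2:b
4(z) covers 1:z
5(b) covers 3:y
6(z) covers 4:z
7(b) covers 5:b
8(b) covers 7:b
9(y) covers 8:b
10(y) covers 9:y
floor of heap: 0:b, 1:z
completions by unplaced set U, small U first (add the entries for U minus each lowest piece of U):
  |U|=1: {6}:1  {10}:1
  |U|=2: {4,6}:1  {6,10}:2  {9,10}:1
  |U|=3: {1,4,6}:1  {4,6,10}:3  {6,9,10}:3  {8,9,10}:1
  |U|=4: {1,4,6,10}:4  {4,6,9,10}:6  {6,8,9,10}:4  {7,8,9,10}:1
  |U|=5: {1,4,6,9,10}:10  {4,6,8,9,10}:10  {5,7,8,9,10}:1  {6,7,8,9,10}:5
  |U|=6: {1,4,6,8,9,10}:20  {3,5,7,8,9,10}:1  {4,6,7,8,9,10}:15  {5,6,7,8,9,10}:6
  |U|=7: {1,4,6,7,8,9,10}:35  {2,3,5,7,8,9,10}:1  {3,5,6,7,8,9,10}:7  {4,5,6,7,8,9,10}:21
  |U|=8: {0,2,3,5,7,8,9,10}:1  {1,4,5,6,7,8,9,10}:56  {2,3,5,6,7,8,9,10}:8  {3,4,5,6,7,8,9,10}:28
  |U|=9: {0,2,3,5,6,7,8,9,10}:9  {1,3,4,5,6,7,8,9,10}:84  {2,3,4,5,6,7,8,9,10}:36
  start at 0(b): 120
  start at 1(z): 45
sum over floor = 165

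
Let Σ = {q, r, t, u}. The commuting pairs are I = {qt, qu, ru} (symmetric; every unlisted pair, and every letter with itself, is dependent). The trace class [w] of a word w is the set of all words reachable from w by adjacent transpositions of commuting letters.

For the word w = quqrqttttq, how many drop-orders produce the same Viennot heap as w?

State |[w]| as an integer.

drop 0:q onto floor
drop 1:u onto floor
drop 2:q onto {0:q}
drop 3:r onto {2:q}
drop 4:q onto {3:r}
drop 5:t onto {1:u, 3:r}
drop 6:t onto {5:t}
drop 7:t onto {6:t}
drop 8:t onto {7:t}
drop 9:q onto {4:q}
ground layer = {0:q, 1:u}
drop-orders for the pieces not yet dropped (sum over which currently-grounded one goes next):
  1 to go: {8} 1  {9} 1
  2 to go: {4,9} 1  {7,8} 1  {8,9} 2
  3 to go: {4,8,9} 3  {6,7,8} 1  {7,8,9} 3
  4 to go: {4,7,8,9} 6  {5,6,7,8} 1  {6,7,8,9} 4
  5 to go: {1,5,6,7,8} 1  {4,6,7,8,9} 10  {5,6,7,8,9} 5
  6 to go: {1,5,6,7,8,9} 6  {4,5,6,7,8,9} 15
  7 to go: {1,4,5,6,7,8,9} 21  {3,4,5,6,7,8,9} 15
  8 to go: {1,3,4,5,6,7,8,9} 36  {2,3,4,5,6,7,8,9} 15
  if 0:q drops first: 51 orders
  if 1:u drops first: 15 orders
heap linearizations: 66

66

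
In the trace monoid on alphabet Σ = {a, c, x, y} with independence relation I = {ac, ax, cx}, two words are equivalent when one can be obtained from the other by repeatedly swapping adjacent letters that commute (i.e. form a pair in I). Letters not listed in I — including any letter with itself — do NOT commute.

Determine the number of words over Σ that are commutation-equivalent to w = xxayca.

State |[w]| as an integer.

0(x) covers ∅
1(x) covers 0:x
2(a) covers ∅
3(y) covers 1:x, 2:a
4(c) covers 3:y
5(a) covers 3:y
floor of heap: 0:x, 2:a
completions by unplaced set U, small U first (add the entries for U minus each lowest piece of U):
  |U|=1: {4}:1  {5}:1
  |U|=2: {4,5}:2
  |U|=3: {3,4,5}:2
  |U|=4: {1,3,4,5}:2  {2,3,4,5}:2
  start at 0(x): 4
  start at 2(a): 2
sum over floor = 6

6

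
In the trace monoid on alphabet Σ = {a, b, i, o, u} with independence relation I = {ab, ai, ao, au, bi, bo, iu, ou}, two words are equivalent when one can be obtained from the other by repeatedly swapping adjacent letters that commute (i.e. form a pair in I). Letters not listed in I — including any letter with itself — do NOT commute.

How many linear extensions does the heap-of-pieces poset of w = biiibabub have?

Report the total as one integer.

504

0(b) covers ∅
1(i) covers ∅
2(i) covers 1:i
3(i) covers 2:i
4(b) covers 0:b
5(a) covers ∅
6(b) covers 4:b
7(u) covers 6:b
8(b) covers 7:u
floor of heap: 0:b, 1:i, 5:a
completions by unplaced set U, small U first (add the entries for U minus each lowest piece of U):
  |U|=1: {3}:1  {5}:1  {8}:1
  |U|=2: {2,3}:1  {3,5}:2  {3,8}:2  {5,8}:2  {7,8}:1
  |U|=3: {1,2,3}:1  {2,3,5}:3  {2,3,8}:3  {3,5,8}:6  {3,7,8}:3  {5,7,8}:3  {6,7,8}:1
  |U|=4: {1,2,3,5}:4  {1,2,3,8}:4  {2,3,5,8}:12  {2,3,7,8}:6  {3,5,7,8}:12  {3,6,7,8}:4  {4,6,7,8}:1  {5,6,7,8}:4
  |U|=5: {0,4,6,7,8}:1  {1,2,3,5,8}:20  {1,2,3,7,8}:10  {2,3,5,7,8}:30  {2,3,6,7,8}:10  {3,4,6,7,8}:5  {3,5,6,7,8}:20  {4,5,6,7,8}:5
  |U|=6: {0,3,4,6,7,8}:6  {0,4,5,6,7,8}:6  {1,2,3,5,7,8}:60  {1,2,3,6,7,8}:20  {2,3,4,6,7,8}:15  {2,3,5,6,7,8}:60  {3,4,5,6,7,8}:30
  |U|=7: {0,2,3,4,6,7,8}:21  {0,3,4,5,6,7,8}:42  {1,2,3,4,6,7,8}:35  {1,2,3,5,6,7,8}:140  {2,3,4,5,6,7,8}:105
  start at 0(b): 280
  start at 1(i): 168
  start at 5(a): 56
sum over floor = 504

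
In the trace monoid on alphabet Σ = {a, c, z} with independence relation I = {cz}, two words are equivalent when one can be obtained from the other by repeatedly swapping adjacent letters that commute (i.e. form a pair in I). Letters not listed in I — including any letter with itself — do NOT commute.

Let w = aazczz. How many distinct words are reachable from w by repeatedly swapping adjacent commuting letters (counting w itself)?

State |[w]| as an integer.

4

#0=a has no predecessor
#1=a depends on [0:a]
#2=z depends on [1:a]
#3=c depends on [1:a]
#4=z depends on [2:z]
#5=z depends on [4:z]
sources: [0:a]
N(rest) = Σ N(rest − s) over sources s of rest; N(one piece) = 1:
  size 1 → [3]=1  [5]=1
  size 2 → [3,5]=2  [4,5]=1
  size 3 → [2,4,5]=1  [3,4,5]=3
  size 4 → [2,3,4,5]=4
  first=0(a) contributes 4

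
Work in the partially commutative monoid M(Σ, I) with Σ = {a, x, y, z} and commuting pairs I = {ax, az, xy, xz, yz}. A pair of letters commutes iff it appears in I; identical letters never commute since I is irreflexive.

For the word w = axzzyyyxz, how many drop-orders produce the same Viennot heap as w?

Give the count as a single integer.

1260

drop 0:a onto floor
drop 1:x onto floor
drop 2:z onto floor
drop 3:z onto {2:z}
drop 4:y onto {0:a}
drop 5:y onto {4:y}
drop 6:y onto {5:y}
drop 7:x onto {1:x}
drop 8:z onto {3:z}
ground layer = {0:a, 1:x, 2:z}
drop-orders for the pieces not yet dropped (sum over which currently-grounded one goes next):
  1 to go: {6} 1  {7} 1  {8} 1
  2 to go: {1,7} 1  {3,8} 1  {5,6} 1  {6,7} 2  {6,8} 2  {7,8} 2
  3 to go: {1,6,7} 3  {1,7,8} 3  {2,3,8} 1  {3,6,8} 3  {3,7,8} 3  {4,5,6} 1  {5,6,7} 3  {5,6,8} 3  {6,7,8} 6
  4 to go: {0,4,5,6} 1  {1,3,7,8} 6  {1,5,6,7} 6  {1,6,7,8} 12  {2,3,6,8} 4  {2,3,7,8} 4  {3,5,6,8} 6  {3,6,7,8} 12  {4,5,6,7} 4  {4,5,6,8} 4  {5,6,7,8} 12
  5 to go: {0,4,5,6,7} 5  {0,4,5,6,8} 5  {1,2,3,7,8} 10  {1,3,6,7,8} 30  {1,4,5,6,7} 10  {1,5,6,7,8} 30  {2,3,5,6,8} 10  {2,3,6,7,8} 20  {3,4,5,6,8} 10  {3,5,6,7,8} 30  {4,5,6,7,8} 20
  6 to go: {0,1,4,5,6,7} 15  {0,3,4,5,6,8} 15  {0,4,5,6,7,8} 30  {1,2,3,6,7,8} 60  {1,3,5,6,7,8} 90  {1,4,5,6,7,8} 60  {2,3,4,5,6,8} 20  {2,3,5,6,7,8} 60  {3,4,5,6,7,8} 60
  7 to go: {0,1,4,5,6,7,8} 105  {0,2,3,4,5,6,8} 35  {0,3,4,5,6,7,8} 105  {1,2,3,5,6,7,8} 210  {1,3,4,5,6,7,8} 210  {2,3,4,5,6,7,8} 140
  if 0:a drops first: 560 orders
  if 1:x drops first: 280 orders
  if 2:z drops first: 420 orders
heap linearizations: 1260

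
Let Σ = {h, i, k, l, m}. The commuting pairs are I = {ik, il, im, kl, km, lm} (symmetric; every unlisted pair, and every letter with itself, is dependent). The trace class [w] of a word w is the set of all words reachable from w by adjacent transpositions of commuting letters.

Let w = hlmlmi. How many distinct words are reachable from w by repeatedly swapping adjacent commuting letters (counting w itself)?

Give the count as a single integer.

30

0(h) covers ∅
1(l) covers 0:h
2(m) covers 0:h
3(l) covers 1:l
4(m) covers 2:m
5(i) covers 0:h
floor of heap: 0:h
completions by unplaced set U, small U first (add the entries for U minus each lowest piece of U):
  |U|=1: {3}:1  {4}:1  {5}:1
  |U|=2: {1,3}:1  {2,4}:1  {3,4}:2  {3,5}:2  {4,5}:2
  |U|=3: {1,3,4}:3  {1,3,5}:3  {2,3,4}:3  {2,4,5}:3  {3,4,5}:6
  |U|=4: {1,2,3,4}:6  {1,3,4,5}:12  {2,3,4,5}:12
  start at 0(h): 30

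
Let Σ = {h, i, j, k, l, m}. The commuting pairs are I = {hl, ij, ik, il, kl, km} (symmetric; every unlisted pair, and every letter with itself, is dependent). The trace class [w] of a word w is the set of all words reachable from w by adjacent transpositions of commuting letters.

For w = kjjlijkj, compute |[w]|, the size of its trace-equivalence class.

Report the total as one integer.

8

piece 0:k — minimal
piece 1:j rests on {0:k}
piece 2:j rests on {1:j}
piece 3:l rests on {2:j}
piece 4:i — minimal
piece 5:j rests on {3:l}
piece 6:k rests on {5:j}
piece 7:j rests on {6:k}
minimal pieces: {0:k, 4:i}
ways to finish when only these pieces remain (= sum over removing one remaining piece with nothing left below it):
  1 left: {4}→1  {7}→1
  2 left: {4,7}→2  {6,7}→1
  3 left: {4,6,7}→3  {5,6,7}→1
  4 left: {3,5,6,7}→1  {4,5,6,7}→4
  5 left: {2,3,5,6,7}→1  {3,4,5,6,7}→5
  6 left: {1,2,3,5,6,7}→1  {2,3,4,5,6,7}→6
  placing 0:k first → 7 extensions
  placing 4:i first → 1 extensions
total linear extensions = 8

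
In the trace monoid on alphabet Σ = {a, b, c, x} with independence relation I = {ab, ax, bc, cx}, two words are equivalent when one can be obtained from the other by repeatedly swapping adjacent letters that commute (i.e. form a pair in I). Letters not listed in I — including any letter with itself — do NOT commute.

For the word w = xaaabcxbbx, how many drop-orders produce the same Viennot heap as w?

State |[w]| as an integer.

210

piece 0:x — minimal
piece 1:a — minimal
piece 2:a rests on {1:a}
piece 3:a rests on {2:a}
piece 4:b rests on {0:x}
piece 5:c rests on {3:a}
piece 6:x rests on {4:b}
piece 7:b rests on {6:x}
piece 8:b rests on {7:b}
piece 9:x rests on {8:b}
minimal pieces: {0:x, 1:a}
ways to finish when only these pieces remain (= sum over removing one remaining piece with nothing left below it):
  1 left: {5}→1  {9}→1
  2 left: {3,5}→1  {5,9}→2  {8,9}→1
  3 left: {2,3,5}→1  {3,5,9}→3  {5,8,9}→3  {7,8,9}→1
  4 left: {1,2,3,5}→1  {2,3,5,9}→4  {3,5,8,9}→6  {5,7,8,9}→4  {6,7,8,9}→1
  5 left: {1,2,3,5,9}→5  {2,3,5,8,9}→10  {3,5,7,8,9}→10  {4,6,7,8,9}→1  {5,6,7,8,9}→5
  6 left: {0,4,6,7,8,9}→1  {1,2,3,5,8,9}→15  {2,3,5,7,8,9}→20  {3,5,6,7,8,9}→15  {4,5,6,7,8,9}→6
  7 left: {0,4,5,6,7,8,9}→7  {1,2,3,5,7,8,9}→35  {2,3,5,6,7,8,9}→35  {3,4,5,6,7,8,9}→21
  8 left: {0,3,4,5,6,7,8,9}→28  {1,2,3,5,6,7,8,9}→70  {2,3,4,5,6,7,8,9}→56
  placing 0:x first → 126 extensions
  placing 1:a first → 84 extensions
total linear extensions = 210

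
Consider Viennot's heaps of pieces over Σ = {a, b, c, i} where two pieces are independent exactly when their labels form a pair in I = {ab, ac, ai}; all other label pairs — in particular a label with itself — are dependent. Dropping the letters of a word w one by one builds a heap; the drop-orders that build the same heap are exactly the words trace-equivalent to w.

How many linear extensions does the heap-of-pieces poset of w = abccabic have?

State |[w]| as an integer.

28

drop 0:a onto floor
drop 1:b onto floor
drop 2:c onto {1:b}
drop 3:c onto {2:c}
drop 4:a onto {0:a}
drop 5:b onto {3:c}
drop 6:i onto {5:b}
drop 7:c onto {6:i}
ground layer = {0:a, 1:b}
drop-orders for the pieces not yet dropped (sum over which currently-grounded one goes next):
  1 to go: {4} 1  {7} 1
  2 to go: {0,4} 1  {4,7} 2  {6,7} 1
  3 to go: {0,4,7} 3  {4,6,7} 3  {5,6,7} 1
  4 to go: {0,4,6,7} 6  {3,5,6,7} 1  {4,5,6,7} 4
  5 to go: {0,4,5,6,7} 10  {2,3,5,6,7} 1  {3,4,5,6,7} 5
  6 to go: {0,3,4,5,6,7} 15  {1,2,3,5,6,7} 1  {2,3,4,5,6,7} 6
  if 0:a drops first: 7 orders
  if 1:b drops first: 21 orders
heap linearizations: 28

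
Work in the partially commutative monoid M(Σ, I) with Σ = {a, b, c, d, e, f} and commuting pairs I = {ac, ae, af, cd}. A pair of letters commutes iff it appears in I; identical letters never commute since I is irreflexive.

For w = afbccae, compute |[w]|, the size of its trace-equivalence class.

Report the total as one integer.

8

#0=a has no predecessor
#1=f has no predecessor
#2=b depends on [0:a, 1:f]
#3=c depends on [2:b]
#4=c depends on [3:c]
#5=a depends on [2:b]
#6=e depends on [4:c]
sources: [0:a, 1:f]
N(rest) = Σ N(rest − s) over sources s of rest; N(one piece) = 1:
  size 1 → [5]=1  [6]=1
  size 2 → [4,6]=1  [5,6]=2
  size 3 → [3,4,6]=1  [4,5,6]=3
  size 4 → [3,4,5,6]=4
  size 5 → [2,3,4,5,6]=4
  first=0(a) contributes 4
  first=1(f) contributes 4
|[w]| = 8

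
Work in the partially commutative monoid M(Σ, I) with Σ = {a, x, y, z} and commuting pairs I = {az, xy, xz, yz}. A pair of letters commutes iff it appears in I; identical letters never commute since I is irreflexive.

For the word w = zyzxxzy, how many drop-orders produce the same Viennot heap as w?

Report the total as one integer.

0(z) covers ∅
1(y) covers ∅
2(z) covers 0:z
3(x) covers ∅
4(x) covers 3:x
5(z) covers 2:z
6(y) covers 1:y
floor of heap: 0:z, 1:y, 3:x
completions by unplaced set U, small U first (add the entries for U minus each lowest piece of U):
  |U|=1: {4}:1  {5}:1  {6}:1
  |U|=2: {1,6}:1  {2,5}:1  {3,4}:1  {4,5}:2  {4,6}:2  {5,6}:2
  |U|=3: {0,2,5}:1  {1,4,6}:3  {1,5,6}:3  {2,4,5}:3  {2,5,6}:3  {3,4,5}:3  {3,4,6}:3  {4,5,6}:6
  |U|=4: {0,2,4,5}:4  {0,2,5,6}:4  {1,2,5,6}:6  {1,3,4,6}:6  {1,4,5,6}:12  {2,3,4,5}:6  {2,4,5,6}:12  {3,4,5,6}:12
  |U|=5: {0,1,2,5,6}:10  {0,2,3,4,5}:10  {0,2,4,5,6}:20  {1,2,4,5,6}:30  {1,3,4,5,6}:30  {2,3,4,5,6}:30
  start at 0(z): 90
  start at 1(y): 60
  start at 3(x): 60
sum over floor = 210

210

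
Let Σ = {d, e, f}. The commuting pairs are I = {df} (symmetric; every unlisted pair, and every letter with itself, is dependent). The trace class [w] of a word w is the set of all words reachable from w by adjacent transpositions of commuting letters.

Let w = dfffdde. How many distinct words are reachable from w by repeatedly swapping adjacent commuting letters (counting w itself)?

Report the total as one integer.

20

drop 0:d onto floor
drop 1:f onto floor
drop 2:f onto {1:f}
drop 3:f onto {2:f}
drop 4:d onto {0:d}
drop 5:d onto {4:d}
drop 6:e onto {3:f, 5:d}
ground layer = {0:d, 1:f}
drop-orders for the pieces not yet dropped (sum over which currently-grounded one goes next):
  1 to go: {6} 1
  2 to go: {3,6} 1  {5,6} 1
  3 to go: {2,3,6} 1  {3,5,6} 2  {4,5,6} 1
  4 to go: {0,4,5,6} 1  {1,2,3,6} 1  {2,3,5,6} 3  {3,4,5,6} 3
  5 to go: {0,3,4,5,6} 4  {1,2,3,5,6} 4  {2,3,4,5,6} 6
  if 0:d drops first: 10 orders
  if 1:f drops first: 10 orders
heap linearizations: 20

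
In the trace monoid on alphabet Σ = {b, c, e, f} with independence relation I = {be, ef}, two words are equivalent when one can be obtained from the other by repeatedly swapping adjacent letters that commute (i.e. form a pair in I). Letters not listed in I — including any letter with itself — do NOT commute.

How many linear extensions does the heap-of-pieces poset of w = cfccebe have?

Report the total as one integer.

3

piece 0:c — minimal
piece 1:f rests on {0:c}
piece 2:c rests on {1:f}
piece 3:c rests on {2:c}
piece 4:e rests on {3:c}
piece 5:b rests on {3:c}
piece 6:e rests on {4:e}
minimal pieces: {0:c}
ways to finish when only these pieces remain (= sum over removing one remaining piece with nothing left below it):
  1 left: {5}→1  {6}→1
  2 left: {4,6}→1  {5,6}→2
  3 left: {4,5,6}→3
  4 left: {3,4,5,6}→3
  5 left: {2,3,4,5,6}→3
  placing 0:c first → 3 extensions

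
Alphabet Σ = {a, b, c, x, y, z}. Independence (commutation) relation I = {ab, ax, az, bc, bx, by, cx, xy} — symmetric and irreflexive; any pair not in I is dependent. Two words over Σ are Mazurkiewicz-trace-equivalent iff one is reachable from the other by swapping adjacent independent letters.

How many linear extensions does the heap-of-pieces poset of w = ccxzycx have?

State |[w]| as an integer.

9

#0=c has no predecessor
#1=c depends on [0:c]
#2=x has no predecessor
#3=z depends on [1:c, 2:x]
#4=y depends on [3:z]
#5=c depends on [4:y]
#6=x depends on [3:z]
sources: [0:c, 2:x]
N(rest) = Σ N(rest − s) over sources s of rest; N(one piece) = 1:
  size 1 → [5]=1  [6]=1
  size 2 → [4,5]=1  [5,6]=2
  size 3 → [4,5,6]=3
  size 4 → [3,4,5,6]=3
  size 5 → [1,3,4,5,6]=3  [2,3,4,5,6]=3
  first=0(c) contributes 6
  first=2(x) contributes 3
|[w]| = 9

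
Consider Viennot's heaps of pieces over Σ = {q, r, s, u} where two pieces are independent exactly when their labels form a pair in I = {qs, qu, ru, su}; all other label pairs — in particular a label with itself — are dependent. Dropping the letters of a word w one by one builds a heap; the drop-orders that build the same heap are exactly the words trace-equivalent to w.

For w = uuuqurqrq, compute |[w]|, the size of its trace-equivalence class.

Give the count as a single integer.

#0=u has no predecessor
#1=u depends on [0:u]
#2=u depends on [1:u]
#3=q has no predecessor
#4=u depends on [2:u]
#5=r depends on [3:q]
#6=q depends on [5:r]
#7=r depends on [6:q]
#8=q depends on [7:r]
sources: [0:u, 3:q]
N(rest) = Σ N(rest − s) over sources s of rest; N(one piece) = 1:
  size 1 → [4]=1  [8]=1
  size 2 → [2,4]=1  [4,8]=2  [7,8]=1
  size 3 → [1,2,4]=1  [2,4,8]=3  [4,7,8]=3  [6,7,8]=1
  size 4 → [0,1,2,4]=1  [1,2,4,8]=4  [2,4,7,8]=6  [4,6,7,8]=4  [5,6,7,8]=1
  size 5 → [0,1,2,4,8]=5  [1,2,4,7,8]=10  [2,4,6,7,8]=10  [3,5,6,7,8]=1  [4,5,6,7,8]=5
  size 6 → [0,1,2,4,7,8]=15  [1,2,4,6,7,8]=20  [2,4,5,6,7,8]=15  [3,4,5,6,7,8]=6
  size 7 → [0,1,2,4,6,7,8]=35  [1,2,4,5,6,7,8]=35  [2,3,4,5,6,7,8]=21
  first=0(u) contributes 56
  first=3(q) contributes 70
|[w]| = 126

126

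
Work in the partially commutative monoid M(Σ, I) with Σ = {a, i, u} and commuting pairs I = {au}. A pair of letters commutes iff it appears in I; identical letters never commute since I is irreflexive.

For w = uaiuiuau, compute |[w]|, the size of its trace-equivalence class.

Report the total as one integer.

6

0(u) covers ∅
1(a) covers ∅
2(i) covers 0:u, 1:a
3(u) covers 2:i
4(i) covers 3:u
5(u) covers 4:i
6(a) covers 4:i
7(u) covers 5:u
floor of heap: 0:u, 1:a
completions by unplaced set U, small U first (add the entries for U minus each lowest piece of U):
  |U|=1: {6}:1  {7}:1
  |U|=2: {5,7}:1  {6,7}:2
  |U|=3: {5,6,7}:3
  |U|=4: {4,5,6,7}:3
  |U|=5: {3,4,5,6,7}:3
  |U|=6: {2,3,4,5,6,7}:3
  start at 0(u): 3
  start at 1(a): 3
sum over floor = 6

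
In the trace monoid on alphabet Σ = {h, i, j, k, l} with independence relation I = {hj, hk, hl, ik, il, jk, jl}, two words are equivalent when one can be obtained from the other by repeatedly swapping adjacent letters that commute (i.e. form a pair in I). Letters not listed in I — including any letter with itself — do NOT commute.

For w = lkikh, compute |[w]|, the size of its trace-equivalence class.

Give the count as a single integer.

10

drop 0:l onto floor
drop 1:k onto {0:l}
drop 2:i onto floor
drop 3:k onto {1:k}
drop 4:h onto {2:i}
ground layer = {0:l, 2:i}
drop-orders for the pieces not yet dropped (sum over which currently-grounded one goes next):
  1 to go: {3} 1  {4} 1
  2 to go: {1,3} 1  {2,4} 1  {3,4} 2
  3 to go: {0,1,3} 1  {1,3,4} 3  {2,3,4} 3
  if 0:l drops first: 6 orders
  if 2:i drops first: 4 orders
heap linearizations: 10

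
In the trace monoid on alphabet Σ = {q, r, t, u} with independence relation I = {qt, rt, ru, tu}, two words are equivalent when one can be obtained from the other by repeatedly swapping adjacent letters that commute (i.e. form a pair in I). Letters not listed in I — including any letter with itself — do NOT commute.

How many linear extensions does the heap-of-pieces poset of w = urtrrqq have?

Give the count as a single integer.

#0=u has no predecessor
#1=r has no predecessor
#2=t has no predecessor
#3=r depends on [1:r]
#4=r depends on [3:r]
#5=q depends on [0:u, 4:r]
#6=q depends on [5:q]
sources: [0:u, 1:r, 2:t]
N(rest) = Σ N(rest − s) over sources s of rest; N(one piece) = 1:
  size 1 → [2]=1  [6]=1
  size 2 → [2,6]=2  [5,6]=1
  size 3 → [0,5,6]=1  [2,5,6]=3  [4,5,6]=1
  size 4 → [0,2,5,6]=4  [0,4,5,6]=2  [2,4,5,6]=4  [3,4,5,6]=1
  size 5 → [0,2,4,5,6]=10  [0,3,4,5,6]=3  [1,3,4,5,6]=1  [2,3,4,5,6]=5
  first=0(u) contributes 6
  first=1(r) contributes 18
  first=2(t) contributes 4
|[w]| = 28

28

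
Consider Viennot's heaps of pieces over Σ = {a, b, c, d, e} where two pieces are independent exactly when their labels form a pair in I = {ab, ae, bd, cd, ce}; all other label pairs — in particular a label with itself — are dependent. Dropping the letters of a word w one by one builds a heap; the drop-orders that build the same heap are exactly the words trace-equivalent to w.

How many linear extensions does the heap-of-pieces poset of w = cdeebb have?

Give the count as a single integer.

#0=c has no predecessor
#1=d has no predecessor
#2=e depends on [1:d]
#3=e depends on [2:e]
#4=b depends on [0:c, 3:e]
#5=b depends on [4:b]
sources: [0:c, 1:d]
N(rest) = Σ N(rest − s) over sources s of rest; N(one piece) = 1:
  size 1 → [5]=1
  size 2 → [4,5]=1
  size 3 → [0,4,5]=1  [3,4,5]=1
  size 4 → [0,3,4,5]=2  [2,3,4,5]=1
  first=0(c) contributes 1
  first=1(d) contributes 3
|[w]| = 4

4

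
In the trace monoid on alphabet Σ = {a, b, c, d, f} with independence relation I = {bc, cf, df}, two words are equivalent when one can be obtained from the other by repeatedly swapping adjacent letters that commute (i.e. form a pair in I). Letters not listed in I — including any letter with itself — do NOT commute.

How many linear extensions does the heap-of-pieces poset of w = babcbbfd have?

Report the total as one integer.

0(b) covers ∅
1(a) covers 0:b
2(b) covers 1:a
3(c) covers 1:a
4(b) covers 2:b
5(b) covers 4:b
6(f) covers 5:b
7(d) covers 3:c, 5:b
floor of heap: 0:b
completions by unplaced set U, small U first (add the entries for U minus each lowest piece of U):
  |U|=1: {6}:1  {7}:1
  |U|=2: {3,7}:1  {6,7}:2
  |U|=3: {3,6,7}:3  {5,6,7}:2
  |U|=4: {3,5,6,7}:5  {4,5,6,7}:2
  |U|=5: {2,4,5,6,7}:2  {3,4,5,6,7}:7
  |U|=6: {2,3,4,5,6,7}:9
  start at 0(b): 9

9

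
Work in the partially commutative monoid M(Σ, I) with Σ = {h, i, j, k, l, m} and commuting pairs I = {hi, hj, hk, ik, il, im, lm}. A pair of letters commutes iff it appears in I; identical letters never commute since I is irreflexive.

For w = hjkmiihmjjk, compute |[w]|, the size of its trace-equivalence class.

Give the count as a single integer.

57

drop 0:h onto floor
drop 1:j onto floor
drop 2:k onto {1:j}
drop 3:m onto {0:h, 2:k}
drop 4:i onto {1:j}
drop 5:i onto {4:i}
drop 6:h onto {3:m}
drop 7:m onto {6:h}
drop 8:j onto {5:i, 7:m}
drop 9:j onto {8:j}
drop 10:k onto {9:j}
ground layer = {0:h, 1:j}
drop-orders for the pieces not yet dropped (sum over which currently-grounded one goes next):
  1 to go: {10} 1
  2 to go: {9,10} 1
  3 to go: {8,9,10} 1
  4 to go: {5,8,9,10} 1  {7,8,9,10} 1
  5 to go: {4,5,8,9,10} 1  {5,7,8,9,10} 2  {6,7,8,9,10} 1
  6 to go: {3,6,7,8,9,10} 1  {4,5,7,8,9,10} 3  {5,6,7,8,9,10} 3
  7 to go: {0,3,6,7,8,9,10} 1  {2,3,6,7,8,9,10} 1  {3,5,6,7,8,9,10} 4  {4,5,6,7,8,9,10} 6
  8 to go: {0,2,3,6,7,8,9,10} 2  {0,3,5,6,7,8,9,10} 5  {2,3,5,6,7,8,9,10} 5  {3,4,5,6,7,8,9,10} 10
  9 to go: {0,2,3,5,6,7,8,9,10} 12  {0,3,4,5,6,7,8,9,10} 15  {2,3,4,5,6,7,8,9,10} 15
  if 0:h drops first: 15 orders
  if 1:j drops first: 42 orders
heap linearizations: 57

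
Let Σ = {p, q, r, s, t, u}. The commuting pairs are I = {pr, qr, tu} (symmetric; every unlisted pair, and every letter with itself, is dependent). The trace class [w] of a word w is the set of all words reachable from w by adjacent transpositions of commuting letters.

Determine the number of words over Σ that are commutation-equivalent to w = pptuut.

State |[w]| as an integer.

6

#0=p has no predecessor
#1=p depends on [0:p]
#2=t depends on [1:p]
#3=u depends on [1:p]
#4=u depends on [3:u]
#5=t depends on [2:t]
sources: [0:p]
N(rest) = Σ N(rest − s) over sources s of rest; N(one piece) = 1:
  size 1 → [4]=1  [5]=1
  size 2 → [2,5]=1  [3,4]=1  [4,5]=2
  size 3 → [2,4,5]=3  [3,4,5]=3
  size 4 → [2,3,4,5]=6
  first=0(p) contributes 6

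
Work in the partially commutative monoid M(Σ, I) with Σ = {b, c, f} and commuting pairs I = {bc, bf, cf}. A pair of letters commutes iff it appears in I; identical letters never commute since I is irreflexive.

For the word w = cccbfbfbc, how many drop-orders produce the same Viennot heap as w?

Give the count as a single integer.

1260

0(c) covers ∅
1(c) covers 0:c
2(c) covers 1:c
3(b) covers ∅
4(f) covers ∅
5(b) covers 3:b
6(f) covers 4:f
7(b) covers 5:b
8(c) covers 2:c
floor of heap: 0:c, 3:b, 4:f
completions by unplaced set U, small U first (add the entries for U minus each lowest piece of U):
  |U|=1: {6}:1  {7}:1  {8}:1
  |U|=2: {2,8}:1  {4,6}:1  {5,7}:1  {6,7}:2  {6,8}:2  {7,8}:2
  |U|=3: {1,2,8}:1  {2,6,8}:3  {2,7,8}:3  {3,5,7}:1  {4,6,7}:3  {4,6,8}:3  {5,6,7}:3  {5,7,8}:3  {6,7,8}:6
  |U|=4: {0,1,2,8}:1  {1,2,6,8}:4  {1,2,7,8}:4  {2,4,6,8}:6  {2,5,7,8}:6  {2,6,7,8}:12  {3,5,6,7}:4  {3,5,7,8}:4  {4,5,6,7}:6  {4,6,7,8}:12  {5,6,7,8}:12
  |U|=5: {0,1,2,6,8}:5  {0,1,2,7,8}:5  {1,2,4,6,8}:10  {1,2,5,7,8}:10  {1,2,6,7,8}:20  {2,3,5,7,8}:10  {2,4,6,7,8}:30  {2,5,6,7,8}:30  {3,4,5,6,7}:10  {3,5,6,7,8}:20  {4,5,6,7,8}:30
  |U|=6: {0,1,2,4,6,8}:15  {0,1,2,5,7,8}:15  {0,1,2,6,7,8}:30  {1,2,3,5,7,8}:20  {1,2,4,6,7,8}:60  {1,2,5,6,7,8}:60  {2,3,5,6,7,8}:60  {2,4,5,6,7,8}:90  {3,4,5,6,7,8}:60
  |U|=7: {0,1,2,3,5,7,8}:35  {0,1,2,4,6,7,8}:105  {0,1,2,5,6,7,8}:105  {1,2,3,5,6,7,8}:140  {1,2,4,5,6,7,8}:210  {2,3,4,5,6,7,8}:210
  start at 0(c): 560
  start at 3(b): 420
  start at 4(f): 280
sum over floor = 1260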